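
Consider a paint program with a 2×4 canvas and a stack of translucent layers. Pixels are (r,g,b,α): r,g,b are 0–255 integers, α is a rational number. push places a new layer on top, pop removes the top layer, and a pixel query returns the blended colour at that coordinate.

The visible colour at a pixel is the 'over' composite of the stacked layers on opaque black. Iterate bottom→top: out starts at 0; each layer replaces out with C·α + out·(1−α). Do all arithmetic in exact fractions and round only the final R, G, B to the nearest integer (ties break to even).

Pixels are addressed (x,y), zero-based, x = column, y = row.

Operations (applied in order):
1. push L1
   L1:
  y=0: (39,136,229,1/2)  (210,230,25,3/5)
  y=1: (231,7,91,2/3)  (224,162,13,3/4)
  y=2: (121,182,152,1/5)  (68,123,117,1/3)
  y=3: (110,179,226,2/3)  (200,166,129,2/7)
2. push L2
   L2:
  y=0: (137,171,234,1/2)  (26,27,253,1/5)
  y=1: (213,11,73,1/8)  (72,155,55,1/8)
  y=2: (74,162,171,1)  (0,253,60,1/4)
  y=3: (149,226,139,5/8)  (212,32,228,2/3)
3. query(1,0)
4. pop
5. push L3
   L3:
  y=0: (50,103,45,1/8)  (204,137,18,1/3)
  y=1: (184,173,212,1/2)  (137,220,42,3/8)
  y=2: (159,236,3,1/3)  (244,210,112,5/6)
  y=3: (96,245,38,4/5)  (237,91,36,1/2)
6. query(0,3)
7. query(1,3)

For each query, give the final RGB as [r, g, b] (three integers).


(1,0) stack=L1,L2; from [0,0,0]:
L1 α=3/5: [126, 138, 15]
L2 α=1/5: [106, 579/5, 313/5]
→ [106, 116, 63]

(0,3) stack=L1,L3; from [0,0,0]:
L1 α=2/3: [220/3, 358/3, 452/3]
L3 α=4/5: [1372/15, 3298/15, 908/15]
= [91, 220, 61]

(1,3) stack=L1,L3; from [0,0,0]:
after L1 α=2/7: [400/7, 332/7, 258/7]
after L3 α=1/2: [2059/14, 969/14, 255/7]
= [147, 69, 36]


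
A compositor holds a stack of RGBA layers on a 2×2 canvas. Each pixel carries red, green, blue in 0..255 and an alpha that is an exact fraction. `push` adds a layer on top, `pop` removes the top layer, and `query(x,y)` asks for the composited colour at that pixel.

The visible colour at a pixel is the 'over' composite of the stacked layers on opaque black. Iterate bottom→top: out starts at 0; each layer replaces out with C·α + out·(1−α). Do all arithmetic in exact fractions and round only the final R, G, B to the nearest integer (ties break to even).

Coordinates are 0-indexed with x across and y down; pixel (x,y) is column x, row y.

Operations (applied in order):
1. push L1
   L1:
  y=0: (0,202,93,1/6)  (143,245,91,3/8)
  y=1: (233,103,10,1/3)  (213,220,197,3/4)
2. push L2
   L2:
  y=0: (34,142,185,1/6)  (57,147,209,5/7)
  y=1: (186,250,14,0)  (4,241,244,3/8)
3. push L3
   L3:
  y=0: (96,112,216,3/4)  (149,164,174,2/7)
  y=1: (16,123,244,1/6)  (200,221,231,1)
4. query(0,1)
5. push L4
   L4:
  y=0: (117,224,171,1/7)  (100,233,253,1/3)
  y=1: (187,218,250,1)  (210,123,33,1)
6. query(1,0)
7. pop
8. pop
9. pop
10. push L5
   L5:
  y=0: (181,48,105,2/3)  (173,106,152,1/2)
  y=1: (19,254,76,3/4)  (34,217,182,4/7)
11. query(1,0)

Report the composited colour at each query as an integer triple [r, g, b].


query (0,1) [L1,L2,L3] — begin 0,0,0
L1 α=1/3: [233/3, 103/3, 10/3]
L2 α=0: [233/3, 103/3, 10/3]
L3 α=1/6: [1213/18, 442/9, 391/9]
= [67, 49, 43]

query (1,0) [L1,L2,L3,L4] — begin 0,0,0
+L1 (α=3/8) → [429/8, 735/8, 273/8]
+L2 (α=5/7) → [1569/28, 525/4, 4453/28]
+L3 (α=2/7) → [16189/196, 3937/28, 32009/196]
+L4 (α=1/3) → [8663/98, 7199/42, 56803/294]
= [88, 171, 193]

(1,0) stack=L1,L5; from [0,0,0]:
L1 α=3/8: [429/8, 735/8, 273/8]
L5 α=1/2: [1813/16, 1583/16, 1489/16]
= [113, 99, 93]


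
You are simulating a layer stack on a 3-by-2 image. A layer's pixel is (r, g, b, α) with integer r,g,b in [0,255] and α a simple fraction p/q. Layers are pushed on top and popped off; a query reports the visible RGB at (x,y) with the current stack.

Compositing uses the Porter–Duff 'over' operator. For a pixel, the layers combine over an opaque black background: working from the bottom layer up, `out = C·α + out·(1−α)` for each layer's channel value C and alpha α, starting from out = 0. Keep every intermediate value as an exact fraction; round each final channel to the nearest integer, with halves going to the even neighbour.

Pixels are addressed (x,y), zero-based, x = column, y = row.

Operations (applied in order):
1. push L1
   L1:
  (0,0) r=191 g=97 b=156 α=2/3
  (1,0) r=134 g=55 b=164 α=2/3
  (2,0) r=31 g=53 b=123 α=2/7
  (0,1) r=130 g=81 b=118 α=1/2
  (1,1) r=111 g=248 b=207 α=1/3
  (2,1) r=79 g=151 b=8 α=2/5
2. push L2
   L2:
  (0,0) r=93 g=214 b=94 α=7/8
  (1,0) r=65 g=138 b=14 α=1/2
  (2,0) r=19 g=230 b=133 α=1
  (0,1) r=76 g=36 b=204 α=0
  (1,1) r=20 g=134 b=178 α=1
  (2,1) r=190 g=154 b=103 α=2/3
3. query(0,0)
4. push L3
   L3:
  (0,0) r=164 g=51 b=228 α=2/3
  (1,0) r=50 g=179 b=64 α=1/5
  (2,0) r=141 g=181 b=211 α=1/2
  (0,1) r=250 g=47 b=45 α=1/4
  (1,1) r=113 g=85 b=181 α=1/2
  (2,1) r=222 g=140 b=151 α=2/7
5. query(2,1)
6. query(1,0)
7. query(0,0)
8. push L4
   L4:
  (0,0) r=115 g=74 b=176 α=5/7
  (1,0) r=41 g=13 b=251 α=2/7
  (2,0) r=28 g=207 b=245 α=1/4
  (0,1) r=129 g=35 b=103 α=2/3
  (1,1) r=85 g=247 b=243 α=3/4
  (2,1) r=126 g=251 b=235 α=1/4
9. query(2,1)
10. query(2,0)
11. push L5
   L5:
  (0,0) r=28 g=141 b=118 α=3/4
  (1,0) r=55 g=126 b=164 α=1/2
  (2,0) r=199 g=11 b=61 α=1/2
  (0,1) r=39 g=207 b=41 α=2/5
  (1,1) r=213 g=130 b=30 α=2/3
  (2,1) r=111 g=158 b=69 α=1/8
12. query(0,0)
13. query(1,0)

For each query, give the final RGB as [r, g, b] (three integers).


(0,0) stack=L1,L2; from [0,0,0]:
after L1 α=2/3: [382/3, 194/3, 104]
after L2 α=7/8: [2335/24, 586/3, 381/4]
→ [97, 195, 95]

at x=2,y=1 over L1,L2,L3:
L1 α=2/5: [158/5, 302/5, 16/5]
L2 α=2/3: [686/5, 614/5, 1046/15]
L3 α=2/7: [1130/7, 894/7, 1952/21]
= [161, 128, 93]

at x=1,y=0 over L1,L2,L3:
L1 α=2/3: [268/3, 110/3, 328/3]
L2 α=1/2: [463/6, 262/3, 185/3]
L3 α=1/5: [1076/15, 317/3, 932/15]
→ [72, 106, 62]

query (0,0) [L1,L2,L3] — begin 0,0,0
L1 α=2/3: [382/3, 194/3, 104]
L2 α=7/8: [2335/24, 586/3, 381/4]
L3 α=2/3: [10207/72, 892/9, 735/4]
→ [142, 99, 184]

query (2,1) [L1,L2,L3,L4] — begin 0,0,0
+L1 (α=2/5) → [158/5, 302/5, 16/5]
+L2 (α=2/3) → [686/5, 614/5, 1046/15]
+L3 (α=2/7) → [1130/7, 894/7, 1952/21]
+L4 (α=1/4) → [1068/7, 4439/28, 3597/28]
→ [153, 159, 128]

at x=2,y=0 over L1,L2,L3,L4:
+L1 (α=2/7) → [62/7, 106/7, 246/7]
+L2 (α=1) → [19, 230, 133]
+L3 (α=1/2) → [80, 411/2, 172]
+L4 (α=1/4) → [67, 1647/8, 761/4]
→ [67, 206, 190]

(0,0) stack=L1,L2,L3,L4,L5; from [0,0,0]:
after L1 α=2/3: [382/3, 194/3, 104]
after L2 α=7/8: [2335/24, 586/3, 381/4]
after L3 α=2/3: [10207/72, 892/9, 735/4]
after L4 α=5/7: [30907/252, 5114/63, 2495/14]
after L5 α=3/4: [52075/1008, 31763/252, 7451/56]
rounded: [52, 126, 133]

at x=1,y=0 over L1,L2,L3,L4,L5:
+L1 (α=2/3) → [268/3, 110/3, 328/3]
+L2 (α=1/2) → [463/6, 262/3, 185/3]
+L3 (α=1/5) → [1076/15, 317/3, 932/15]
+L4 (α=2/7) → [1322/21, 1663/21, 2438/21]
+L5 (α=1/2) → [2477/42, 4309/42, 2941/21]
→ [59, 103, 140]


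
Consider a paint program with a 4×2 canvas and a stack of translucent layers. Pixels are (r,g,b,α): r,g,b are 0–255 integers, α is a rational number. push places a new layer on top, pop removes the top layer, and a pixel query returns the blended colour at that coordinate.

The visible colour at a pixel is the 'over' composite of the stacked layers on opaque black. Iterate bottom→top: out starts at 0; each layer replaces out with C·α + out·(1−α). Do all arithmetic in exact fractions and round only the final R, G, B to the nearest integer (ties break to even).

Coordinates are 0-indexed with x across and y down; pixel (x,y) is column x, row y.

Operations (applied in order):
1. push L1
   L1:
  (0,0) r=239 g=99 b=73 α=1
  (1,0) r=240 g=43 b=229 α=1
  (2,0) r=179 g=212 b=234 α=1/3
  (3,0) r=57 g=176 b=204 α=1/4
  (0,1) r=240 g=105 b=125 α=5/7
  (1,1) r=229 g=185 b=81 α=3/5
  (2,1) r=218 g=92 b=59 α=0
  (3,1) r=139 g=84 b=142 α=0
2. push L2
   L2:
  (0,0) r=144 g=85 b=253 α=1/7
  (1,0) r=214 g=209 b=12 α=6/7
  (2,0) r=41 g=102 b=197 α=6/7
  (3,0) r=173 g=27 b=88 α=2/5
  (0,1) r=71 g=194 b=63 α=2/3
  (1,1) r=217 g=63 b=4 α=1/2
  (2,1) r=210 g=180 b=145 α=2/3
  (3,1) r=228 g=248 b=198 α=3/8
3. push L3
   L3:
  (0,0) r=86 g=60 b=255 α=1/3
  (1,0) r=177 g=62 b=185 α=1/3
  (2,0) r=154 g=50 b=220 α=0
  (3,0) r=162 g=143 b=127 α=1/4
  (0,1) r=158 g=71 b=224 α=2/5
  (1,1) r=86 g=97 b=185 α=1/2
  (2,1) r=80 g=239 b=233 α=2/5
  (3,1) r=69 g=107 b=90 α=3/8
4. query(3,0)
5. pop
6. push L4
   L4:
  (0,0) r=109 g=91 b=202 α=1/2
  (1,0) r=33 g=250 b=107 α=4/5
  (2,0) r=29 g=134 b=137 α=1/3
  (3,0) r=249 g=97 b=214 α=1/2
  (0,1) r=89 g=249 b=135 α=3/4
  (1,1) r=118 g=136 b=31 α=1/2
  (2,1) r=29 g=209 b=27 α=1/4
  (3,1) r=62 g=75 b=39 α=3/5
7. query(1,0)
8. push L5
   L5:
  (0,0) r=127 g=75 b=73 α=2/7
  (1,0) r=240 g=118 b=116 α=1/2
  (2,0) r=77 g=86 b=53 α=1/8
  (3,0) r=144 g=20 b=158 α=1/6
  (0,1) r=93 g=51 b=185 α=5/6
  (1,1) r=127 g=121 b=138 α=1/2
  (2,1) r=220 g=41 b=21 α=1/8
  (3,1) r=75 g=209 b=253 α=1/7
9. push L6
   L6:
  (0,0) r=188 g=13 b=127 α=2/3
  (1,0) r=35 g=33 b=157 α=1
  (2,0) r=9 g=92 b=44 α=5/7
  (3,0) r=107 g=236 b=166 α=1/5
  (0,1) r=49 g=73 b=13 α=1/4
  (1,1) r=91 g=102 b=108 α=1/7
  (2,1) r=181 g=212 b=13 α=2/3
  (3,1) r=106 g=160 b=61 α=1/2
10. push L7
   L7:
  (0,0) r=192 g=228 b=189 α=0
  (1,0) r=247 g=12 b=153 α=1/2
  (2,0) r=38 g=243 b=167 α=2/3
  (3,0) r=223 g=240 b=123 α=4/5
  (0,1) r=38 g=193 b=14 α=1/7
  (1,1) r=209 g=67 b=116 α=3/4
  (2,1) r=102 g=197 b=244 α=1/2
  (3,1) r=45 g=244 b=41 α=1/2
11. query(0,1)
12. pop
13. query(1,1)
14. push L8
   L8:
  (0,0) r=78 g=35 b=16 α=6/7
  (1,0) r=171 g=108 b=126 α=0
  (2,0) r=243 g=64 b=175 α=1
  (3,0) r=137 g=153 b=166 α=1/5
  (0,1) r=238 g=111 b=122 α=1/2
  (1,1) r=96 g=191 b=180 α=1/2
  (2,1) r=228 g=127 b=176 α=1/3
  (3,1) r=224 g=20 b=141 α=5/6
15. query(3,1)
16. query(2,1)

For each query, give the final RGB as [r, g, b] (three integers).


(3,0) stack=L1,L2,L3; from [0,0,0]:
L1 α=1/4: [57/4, 44, 51]
L2 α=2/5: [311/4, 186/5, 329/5]
L3 α=1/4: [1581/16, 1273/20, 811/10]
= [99, 64, 81]

query (1,0) [L1,L2,L4] — begin 0,0,0
after L1 α=1: [240, 43, 229]
after L2 α=6/7: [1524/7, 1297/7, 43]
after L4 α=4/5: [2448/35, 8297/35, 471/5]
rounded: [70, 237, 94]

query (0,1) [L1,L2,L4,L5,L6,L7] — begin 0,0,0
after L1 α=5/7: [1200/7, 75, 625/7]
after L2 α=2/3: [2194/21, 463/3, 1507/21]
after L4 α=3/4: [7801/84, 676/3, 2503/21]
after L5 α=5/6: [46861/504, 1441/18, 10964/63]
after L6 α=1/4: [55093/672, 1879/24, 11237/84]
after L7 α=1/7: [59349/784, 2651/28, 11433/98]
→ [76, 95, 117]

query (1,1) [L1,L2,L4,L5,L6] — begin 0,0,0
L1 α=3/5: [687/5, 111, 243/5]
L2 α=1/2: [886/5, 87, 263/10]
L4 α=1/2: [738/5, 223/2, 573/20]
L5 α=1/2: [1373/10, 465/4, 3333/40]
L6 α=1/7: [4574/35, 1599/14, 1737/20]
rounded: [131, 114, 87]

query (3,1) [L1,L2,L4,L5,L6,L8] — begin 0,0,0
+L1 (α=0) → [0, 0, 0]
+L2 (α=3/8) → [171/2, 93, 297/4]
+L4 (α=3/5) → [357/5, 411/5, 531/10]
+L5 (α=1/7) → [2517/35, 3511/35, 2858/35]
+L6 (α=1/2) → [6227/70, 9111/70, 4993/70]
+L8 (α=5/6) → [28209/140, 16111/420, 54343/420]
= [201, 38, 129]

query (2,1) [L1,L2,L4,L5,L6,L8] — begin 0,0,0
L1 α=0: [0, 0, 0]
L2 α=2/3: [140, 120, 290/3]
L4 α=1/4: [449/4, 569/4, 317/4]
L5 α=1/8: [4023/32, 4147/32, 2303/32]
L6 α=2/3: [15607/96, 5905/32, 1045/32]
L8 α=1/3: [26551/144, 7937/48, 1287/16]
= [184, 165, 80]


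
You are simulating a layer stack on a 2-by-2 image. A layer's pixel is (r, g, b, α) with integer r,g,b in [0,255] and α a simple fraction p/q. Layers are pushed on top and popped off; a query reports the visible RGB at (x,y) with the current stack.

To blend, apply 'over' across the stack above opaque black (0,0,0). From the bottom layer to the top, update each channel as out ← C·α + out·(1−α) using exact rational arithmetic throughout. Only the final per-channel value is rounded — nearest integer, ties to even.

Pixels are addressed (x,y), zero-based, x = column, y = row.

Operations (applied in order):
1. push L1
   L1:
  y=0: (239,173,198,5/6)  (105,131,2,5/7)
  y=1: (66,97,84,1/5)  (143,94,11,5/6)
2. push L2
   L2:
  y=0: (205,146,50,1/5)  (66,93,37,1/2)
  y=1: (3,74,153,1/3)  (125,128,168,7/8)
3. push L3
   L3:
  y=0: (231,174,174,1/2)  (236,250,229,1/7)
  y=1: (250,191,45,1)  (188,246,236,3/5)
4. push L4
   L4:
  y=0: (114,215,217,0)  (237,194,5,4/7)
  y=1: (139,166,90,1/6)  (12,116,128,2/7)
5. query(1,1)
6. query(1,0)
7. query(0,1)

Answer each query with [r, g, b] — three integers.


at x=1,y=1 over L1,L2,L3,L4:
after L1 α=5/6: [715/6, 235/3, 55/6]
after L2 α=7/8: [5965/48, 2923/24, 7111/48]
after L3 α=3/5: [19501/120, 11779/60, 24103/120]
after L4 α=2/7: [20077/168, 14563/84, 4321/24]
→ [120, 173, 180]

at x=1,y=0 over L1,L2,L3,L4:
L1 α=5/7: [75, 655/7, 10/7]
L2 α=1/2: [141/2, 653/7, 269/14]
L3 α=1/7: [659/7, 5668/49, 2410/49]
L4 α=4/7: [8613/49, 55028/343, 8210/343]
= [176, 160, 24]

query (0,1) [L1,L2,L3,L4] — begin 0,0,0
after L1 α=1/5: [66/5, 97/5, 84/5]
after L2 α=1/3: [49/5, 188/5, 311/5]
after L3 α=1: [250, 191, 45]
after L4 α=1/6: [463/2, 1121/6, 105/2]
rounded: [232, 187, 52]


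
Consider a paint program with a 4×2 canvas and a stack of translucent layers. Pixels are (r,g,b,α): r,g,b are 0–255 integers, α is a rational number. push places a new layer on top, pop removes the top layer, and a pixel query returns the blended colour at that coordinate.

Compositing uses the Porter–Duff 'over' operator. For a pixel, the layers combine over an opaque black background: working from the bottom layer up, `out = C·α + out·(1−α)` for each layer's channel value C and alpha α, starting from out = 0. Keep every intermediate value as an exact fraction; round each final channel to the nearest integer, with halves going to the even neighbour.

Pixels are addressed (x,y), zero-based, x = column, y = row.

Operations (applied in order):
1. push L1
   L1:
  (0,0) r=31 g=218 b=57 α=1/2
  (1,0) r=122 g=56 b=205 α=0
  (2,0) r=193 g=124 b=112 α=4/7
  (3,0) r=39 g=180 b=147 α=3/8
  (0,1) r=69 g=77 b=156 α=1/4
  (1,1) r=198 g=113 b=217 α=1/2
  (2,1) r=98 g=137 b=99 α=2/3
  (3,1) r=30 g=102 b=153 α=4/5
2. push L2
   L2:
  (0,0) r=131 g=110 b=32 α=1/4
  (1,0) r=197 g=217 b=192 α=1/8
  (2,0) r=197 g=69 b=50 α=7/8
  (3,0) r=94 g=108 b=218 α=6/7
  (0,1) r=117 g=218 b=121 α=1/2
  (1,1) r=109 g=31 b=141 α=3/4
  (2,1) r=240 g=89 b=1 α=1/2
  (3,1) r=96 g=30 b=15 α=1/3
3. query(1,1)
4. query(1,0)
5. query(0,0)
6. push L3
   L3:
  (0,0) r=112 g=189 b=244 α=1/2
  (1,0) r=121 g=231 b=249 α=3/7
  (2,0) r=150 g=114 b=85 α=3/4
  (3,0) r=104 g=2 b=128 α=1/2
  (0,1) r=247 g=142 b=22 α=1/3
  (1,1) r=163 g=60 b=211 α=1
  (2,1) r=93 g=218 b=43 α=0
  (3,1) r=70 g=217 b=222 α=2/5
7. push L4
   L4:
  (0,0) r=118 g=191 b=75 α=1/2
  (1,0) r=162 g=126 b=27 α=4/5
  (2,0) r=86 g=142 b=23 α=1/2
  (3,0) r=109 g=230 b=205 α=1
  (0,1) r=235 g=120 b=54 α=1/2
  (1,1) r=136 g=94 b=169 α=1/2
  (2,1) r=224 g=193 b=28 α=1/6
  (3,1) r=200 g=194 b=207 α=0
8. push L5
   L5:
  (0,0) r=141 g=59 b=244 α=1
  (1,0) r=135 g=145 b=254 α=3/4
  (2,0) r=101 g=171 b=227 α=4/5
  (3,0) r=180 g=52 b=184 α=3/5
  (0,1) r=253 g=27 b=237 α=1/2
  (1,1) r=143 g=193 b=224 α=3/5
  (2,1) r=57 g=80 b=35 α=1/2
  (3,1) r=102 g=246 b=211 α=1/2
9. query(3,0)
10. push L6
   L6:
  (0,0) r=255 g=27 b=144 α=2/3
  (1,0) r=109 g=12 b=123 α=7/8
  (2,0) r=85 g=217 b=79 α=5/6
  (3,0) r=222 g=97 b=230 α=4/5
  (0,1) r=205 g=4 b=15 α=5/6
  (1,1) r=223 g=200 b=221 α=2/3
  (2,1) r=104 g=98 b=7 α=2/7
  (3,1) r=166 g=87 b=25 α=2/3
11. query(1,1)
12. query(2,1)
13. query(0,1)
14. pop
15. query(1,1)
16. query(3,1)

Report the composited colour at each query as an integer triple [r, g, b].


at x=1,y=1 over L1,L2:
L1 α=1/2: [99, 113/2, 217/2]
L2 α=3/4: [213/2, 299/8, 1063/8]
rounded: [106, 37, 133]

(1,0) stack=L1,L2; from [0,0,0]:
+L1 (α=0) → [0, 0, 0]
+L2 (α=1/8) → [197/8, 217/8, 24]
= [25, 27, 24]

(0,0) stack=L1,L2; from [0,0,0]:
after L1 α=1/2: [31/2, 109, 57/2]
after L2 α=1/4: [355/8, 437/4, 235/8]
→ [44, 109, 29]

at x=3,y=0 over L1,L2,L3,L4,L5:
+L1 (α=3/8) → [117/8, 135/2, 441/8]
+L2 (α=6/7) → [4629/56, 1431/14, 10905/56]
+L3 (α=1/2) → [10453/112, 1459/28, 18073/112]
+L4 (α=1) → [109, 230, 205]
+L5 (α=3/5) → [758/5, 616/5, 962/5]
rounded: [152, 123, 192]

query (1,1) [L1,L2,L3,L4,L5,L6] — begin 0,0,0
after L1 α=1/2: [99, 113/2, 217/2]
after L2 α=3/4: [213/2, 299/8, 1063/8]
after L3 α=1: [163, 60, 211]
after L4 α=1/2: [299/2, 77, 190]
after L5 α=3/5: [728/5, 733/5, 1052/5]
after L6 α=2/3: [986/5, 911/5, 3262/15]
rounded: [197, 182, 217]

(2,1) stack=L1,L2,L3,L4,L5,L6; from [0,0,0]:
+L1 (α=2/3) → [196/3, 274/3, 66]
+L2 (α=1/2) → [458/3, 541/6, 67/2]
+L3 (α=0) → [458/3, 541/6, 67/2]
+L4 (α=1/6) → [1481/9, 3863/36, 391/12]
+L5 (α=1/2) → [997/9, 6743/72, 811/24]
+L6 (α=2/7) → [6857/63, 47827/504, 4391/168]
→ [109, 95, 26]

query (0,1) [L1,L2,L3,L4,L5,L6] — begin 0,0,0
after L1 α=1/4: [69/4, 77/4, 39]
after L2 α=1/2: [537/8, 949/8, 80]
after L3 α=1/3: [1525/12, 1517/12, 182/3]
after L4 α=1/2: [4345/24, 2957/24, 172/3]
after L5 α=1/2: [10417/48, 3605/48, 883/6]
after L6 α=5/6: [59617/288, 4565/288, 1333/36]
= [207, 16, 37]

(1,1) stack=L1,L2,L3,L4,L5; from [0,0,0]:
L1 α=1/2: [99, 113/2, 217/2]
L2 α=3/4: [213/2, 299/8, 1063/8]
L3 α=1: [163, 60, 211]
L4 α=1/2: [299/2, 77, 190]
L5 α=3/5: [728/5, 733/5, 1052/5]
rounded: [146, 147, 210]

at x=3,y=1 over L1,L2,L3,L4,L5:
+L1 (α=4/5) → [24, 408/5, 612/5]
+L2 (α=1/3) → [48, 322/5, 433/5]
+L3 (α=2/5) → [284/5, 3136/25, 3519/25]
+L4 (α=0) → [284/5, 3136/25, 3519/25]
+L5 (α=1/2) → [397/5, 4643/25, 4397/25]
→ [79, 186, 176]


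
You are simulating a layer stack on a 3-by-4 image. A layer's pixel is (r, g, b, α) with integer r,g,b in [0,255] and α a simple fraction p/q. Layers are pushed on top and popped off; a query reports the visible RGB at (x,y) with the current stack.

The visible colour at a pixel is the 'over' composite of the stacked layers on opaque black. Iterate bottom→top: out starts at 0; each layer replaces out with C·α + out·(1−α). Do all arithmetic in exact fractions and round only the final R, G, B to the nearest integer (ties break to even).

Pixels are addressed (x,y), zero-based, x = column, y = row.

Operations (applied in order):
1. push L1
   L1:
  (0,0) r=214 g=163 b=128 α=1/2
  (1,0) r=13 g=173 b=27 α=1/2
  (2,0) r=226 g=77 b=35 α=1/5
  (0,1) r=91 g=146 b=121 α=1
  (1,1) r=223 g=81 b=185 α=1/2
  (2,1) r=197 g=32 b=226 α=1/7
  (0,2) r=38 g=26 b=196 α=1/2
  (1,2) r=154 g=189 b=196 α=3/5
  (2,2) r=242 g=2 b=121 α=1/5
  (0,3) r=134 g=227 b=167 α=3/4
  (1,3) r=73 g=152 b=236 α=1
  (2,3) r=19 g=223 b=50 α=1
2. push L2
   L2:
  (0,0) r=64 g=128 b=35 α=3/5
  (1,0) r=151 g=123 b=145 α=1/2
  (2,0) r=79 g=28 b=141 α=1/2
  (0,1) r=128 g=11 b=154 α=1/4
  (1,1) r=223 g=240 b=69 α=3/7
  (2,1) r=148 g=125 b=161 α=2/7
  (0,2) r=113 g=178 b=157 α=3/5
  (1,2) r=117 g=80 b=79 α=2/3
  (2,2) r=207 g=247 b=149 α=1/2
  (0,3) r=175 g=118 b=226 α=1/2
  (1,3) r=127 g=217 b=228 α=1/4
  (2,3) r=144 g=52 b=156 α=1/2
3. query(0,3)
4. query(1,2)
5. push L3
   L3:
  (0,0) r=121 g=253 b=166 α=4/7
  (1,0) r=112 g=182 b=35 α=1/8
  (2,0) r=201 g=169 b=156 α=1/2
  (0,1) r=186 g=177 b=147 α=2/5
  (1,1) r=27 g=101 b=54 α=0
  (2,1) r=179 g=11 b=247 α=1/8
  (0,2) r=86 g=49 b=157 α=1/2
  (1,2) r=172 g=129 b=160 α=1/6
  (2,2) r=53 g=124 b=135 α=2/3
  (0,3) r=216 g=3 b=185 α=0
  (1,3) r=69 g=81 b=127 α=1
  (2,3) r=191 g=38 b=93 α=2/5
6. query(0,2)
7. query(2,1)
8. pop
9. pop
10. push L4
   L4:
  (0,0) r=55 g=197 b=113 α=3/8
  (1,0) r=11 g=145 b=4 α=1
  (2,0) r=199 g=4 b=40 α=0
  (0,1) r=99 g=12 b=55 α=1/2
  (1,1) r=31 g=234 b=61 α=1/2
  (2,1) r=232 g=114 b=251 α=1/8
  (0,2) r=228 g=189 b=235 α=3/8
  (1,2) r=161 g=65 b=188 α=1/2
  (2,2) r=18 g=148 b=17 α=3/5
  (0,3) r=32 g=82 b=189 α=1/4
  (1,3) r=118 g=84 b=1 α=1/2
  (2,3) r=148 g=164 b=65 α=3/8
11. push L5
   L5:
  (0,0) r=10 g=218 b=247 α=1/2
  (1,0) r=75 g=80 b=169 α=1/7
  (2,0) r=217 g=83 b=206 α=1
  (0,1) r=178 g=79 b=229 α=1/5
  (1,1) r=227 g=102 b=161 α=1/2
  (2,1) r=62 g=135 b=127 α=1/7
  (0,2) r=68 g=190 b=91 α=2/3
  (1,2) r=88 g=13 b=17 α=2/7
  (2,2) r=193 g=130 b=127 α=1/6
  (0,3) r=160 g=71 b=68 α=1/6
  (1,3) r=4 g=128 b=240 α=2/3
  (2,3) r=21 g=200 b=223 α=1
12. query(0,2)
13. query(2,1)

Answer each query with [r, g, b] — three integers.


query (0,3) [L1,L2] — begin 0,0,0
after L1 α=3/4: [201/2, 681/4, 501/4]
after L2 α=1/2: [551/4, 1153/8, 1405/8]
→ [138, 144, 176]

query (1,2) [L1,L2] — begin 0,0,0
+L1 (α=3/5) → [462/5, 567/5, 588/5]
+L2 (α=2/3) → [544/5, 1367/15, 1378/15]
= [109, 91, 92]

at x=0,y=2 over L1,L2,L3:
L1 α=1/2: [19, 13, 98]
L2 α=3/5: [377/5, 112, 667/5]
L3 α=1/2: [807/10, 161/2, 726/5]
→ [81, 80, 145]

at x=2,y=1 over L1,L2,L3:
+L1 (α=1/7) → [197/7, 32/7, 226/7]
+L2 (α=2/7) → [3057/49, 1910/49, 3384/49]
+L3 (α=1/8) → [2155/28, 1987/56, 5113/56]
→ [77, 35, 91]

query (0,2) [L1,L4,L5] — begin 0,0,0
+L1 (α=1/2) → [19, 13, 98]
+L4 (α=3/8) → [779/8, 79, 1195/8]
+L5 (α=2/3) → [1867/24, 153, 2651/24]
= [78, 153, 110]

(2,1) stack=L1,L4,L5; from [0,0,0]:
after L1 α=1/7: [197/7, 32/7, 226/7]
after L4 α=1/8: [429/8, 73/4, 477/8]
after L5 α=1/7: [1535/28, 489/14, 277/4]
rounded: [55, 35, 69]


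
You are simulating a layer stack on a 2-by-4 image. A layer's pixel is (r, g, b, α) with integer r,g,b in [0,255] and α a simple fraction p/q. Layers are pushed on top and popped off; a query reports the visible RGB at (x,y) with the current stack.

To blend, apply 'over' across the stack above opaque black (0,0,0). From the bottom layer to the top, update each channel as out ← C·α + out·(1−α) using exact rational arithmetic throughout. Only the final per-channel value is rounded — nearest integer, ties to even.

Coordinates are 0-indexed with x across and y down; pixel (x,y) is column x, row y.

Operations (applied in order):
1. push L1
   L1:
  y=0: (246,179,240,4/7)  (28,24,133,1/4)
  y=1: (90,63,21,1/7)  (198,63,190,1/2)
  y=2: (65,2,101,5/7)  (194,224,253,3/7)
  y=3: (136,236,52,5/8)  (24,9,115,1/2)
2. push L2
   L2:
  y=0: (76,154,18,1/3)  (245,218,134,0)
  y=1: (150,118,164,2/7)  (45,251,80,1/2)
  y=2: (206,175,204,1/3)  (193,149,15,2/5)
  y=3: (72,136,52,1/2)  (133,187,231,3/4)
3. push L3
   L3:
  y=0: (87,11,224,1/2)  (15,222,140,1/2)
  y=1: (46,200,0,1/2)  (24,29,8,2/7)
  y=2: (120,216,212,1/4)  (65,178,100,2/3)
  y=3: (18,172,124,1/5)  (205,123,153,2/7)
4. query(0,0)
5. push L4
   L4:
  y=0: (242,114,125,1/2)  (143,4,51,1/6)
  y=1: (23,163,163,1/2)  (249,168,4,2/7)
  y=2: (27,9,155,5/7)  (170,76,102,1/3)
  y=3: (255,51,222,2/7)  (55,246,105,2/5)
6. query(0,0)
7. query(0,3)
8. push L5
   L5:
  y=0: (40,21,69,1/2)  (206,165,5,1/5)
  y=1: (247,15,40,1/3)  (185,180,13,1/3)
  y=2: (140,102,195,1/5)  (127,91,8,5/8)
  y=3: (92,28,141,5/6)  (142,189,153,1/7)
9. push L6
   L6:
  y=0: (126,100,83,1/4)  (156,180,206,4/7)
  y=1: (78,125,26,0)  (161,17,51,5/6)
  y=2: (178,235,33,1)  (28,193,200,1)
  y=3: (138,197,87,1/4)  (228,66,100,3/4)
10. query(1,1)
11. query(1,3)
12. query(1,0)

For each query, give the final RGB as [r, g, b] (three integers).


query (0,0) [L1,L2,L3] — begin 0,0,0
+L1 (α=4/7) → [984/7, 716/7, 960/7]
+L2 (α=1/3) → [2500/21, 2510/21, 682/7]
+L3 (α=1/2) → [4327/42, 2741/42, 1125/7]
rounded: [103, 65, 161]

query (0,0) [L1,L2,L3,L4] — begin 0,0,0
after L1 α=4/7: [984/7, 716/7, 960/7]
after L2 α=1/3: [2500/21, 2510/21, 682/7]
after L3 α=1/2: [4327/42, 2741/42, 1125/7]
after L4 α=1/2: [14491/84, 7529/84, 1000/7]
→ [173, 90, 143]

query (0,3) [L1,L2,L3,L4] — begin 0,0,0
after L1 α=5/8: [85, 295/2, 65/2]
after L2 α=1/2: [157/2, 567/4, 169/4]
after L3 α=1/5: [332/5, 739/5, 293/5]
after L4 α=2/7: [842/7, 841/7, 737/7]
rounded: [120, 120, 105]

at x=1,y=1 over L1,L2,L3,L4,L5,L6:
after L1 α=1/2: [99, 63/2, 95]
after L2 α=1/2: [72, 565/4, 175/2]
after L3 α=2/7: [408/7, 3057/28, 907/14]
after L4 α=2/7: [5526/49, 24693/196, 4647/98]
after L5 α=1/3: [20117/147, 14111/98, 5284/147]
after L6 α=5/6: [69226/441, 22441/588, 42769/882]
rounded: [157, 38, 48]

(1,3) stack=L1,L2,L3,L4,L5,L6; from [0,0,0]:
L1 α=1/2: [12, 9/2, 115/2]
L2 α=3/4: [411/4, 1131/8, 1501/8]
L3 α=2/7: [3695/28, 1089/8, 9953/56]
L4 α=2/5: [2833/28, 7203/40, 41619/280]
L5 α=1/7: [10487/98, 3627/20, 146277/980]
L6 α=3/4: [77519/392, 7587/80, 440277/3920]
rounded: [198, 95, 112]

at x=1,y=0 over L1,L2,L3,L4,L5,L6:
L1 α=1/4: [7, 6, 133/4]
L2 α=0: [7, 6, 133/4]
L3 α=1/2: [11, 114, 693/8]
L4 α=1/6: [33, 287/3, 1291/16]
L5 α=1/5: [338/5, 1643/15, 1311/20]
L6 α=4/7: [4134/35, 749/5, 20413/140]
→ [118, 150, 146]


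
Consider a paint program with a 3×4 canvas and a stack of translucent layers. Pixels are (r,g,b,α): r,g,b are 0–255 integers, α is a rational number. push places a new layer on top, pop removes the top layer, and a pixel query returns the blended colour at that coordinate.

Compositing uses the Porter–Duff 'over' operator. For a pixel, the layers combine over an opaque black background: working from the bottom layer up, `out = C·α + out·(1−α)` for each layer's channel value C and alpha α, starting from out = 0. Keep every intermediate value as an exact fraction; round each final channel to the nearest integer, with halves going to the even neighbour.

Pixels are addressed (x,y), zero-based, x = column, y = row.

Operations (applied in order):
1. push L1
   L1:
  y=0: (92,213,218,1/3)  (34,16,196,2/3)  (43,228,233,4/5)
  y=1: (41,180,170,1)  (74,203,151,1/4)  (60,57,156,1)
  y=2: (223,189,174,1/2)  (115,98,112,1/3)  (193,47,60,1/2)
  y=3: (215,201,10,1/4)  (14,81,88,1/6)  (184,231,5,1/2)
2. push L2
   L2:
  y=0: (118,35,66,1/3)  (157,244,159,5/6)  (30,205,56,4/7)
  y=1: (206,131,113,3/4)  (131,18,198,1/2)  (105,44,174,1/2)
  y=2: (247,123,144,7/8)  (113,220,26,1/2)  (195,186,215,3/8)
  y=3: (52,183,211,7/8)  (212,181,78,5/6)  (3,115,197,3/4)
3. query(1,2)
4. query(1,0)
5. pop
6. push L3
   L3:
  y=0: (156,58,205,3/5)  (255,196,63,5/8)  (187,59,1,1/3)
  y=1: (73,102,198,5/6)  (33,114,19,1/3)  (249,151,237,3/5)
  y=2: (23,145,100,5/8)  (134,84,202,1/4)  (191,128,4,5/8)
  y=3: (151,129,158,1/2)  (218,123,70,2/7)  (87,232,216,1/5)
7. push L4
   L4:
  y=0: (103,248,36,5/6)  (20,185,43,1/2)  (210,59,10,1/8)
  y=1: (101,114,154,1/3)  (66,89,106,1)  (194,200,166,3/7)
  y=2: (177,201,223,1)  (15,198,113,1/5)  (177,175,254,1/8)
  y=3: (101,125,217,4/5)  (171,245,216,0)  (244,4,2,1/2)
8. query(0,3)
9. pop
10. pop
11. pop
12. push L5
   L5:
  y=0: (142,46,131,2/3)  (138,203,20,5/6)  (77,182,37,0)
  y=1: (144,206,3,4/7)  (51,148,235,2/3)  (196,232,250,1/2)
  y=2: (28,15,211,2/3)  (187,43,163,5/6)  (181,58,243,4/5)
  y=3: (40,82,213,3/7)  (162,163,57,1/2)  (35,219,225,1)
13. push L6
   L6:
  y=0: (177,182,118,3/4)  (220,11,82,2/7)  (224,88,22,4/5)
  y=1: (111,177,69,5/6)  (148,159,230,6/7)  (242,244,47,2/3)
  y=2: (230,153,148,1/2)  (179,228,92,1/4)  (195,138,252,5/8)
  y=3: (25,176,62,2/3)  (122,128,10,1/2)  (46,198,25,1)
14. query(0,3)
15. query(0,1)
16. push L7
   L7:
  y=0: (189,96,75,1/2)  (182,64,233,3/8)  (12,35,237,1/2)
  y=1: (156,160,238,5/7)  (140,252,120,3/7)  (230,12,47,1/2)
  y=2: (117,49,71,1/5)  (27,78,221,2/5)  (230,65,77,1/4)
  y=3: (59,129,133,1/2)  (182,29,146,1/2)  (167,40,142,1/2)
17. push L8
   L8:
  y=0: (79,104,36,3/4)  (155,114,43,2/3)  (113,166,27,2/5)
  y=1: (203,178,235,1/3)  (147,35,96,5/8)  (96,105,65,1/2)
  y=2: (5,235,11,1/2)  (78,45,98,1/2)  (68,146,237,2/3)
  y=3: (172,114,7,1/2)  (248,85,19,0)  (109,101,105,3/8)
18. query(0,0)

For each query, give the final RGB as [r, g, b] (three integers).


at x=1,y=2 over L1,L2:
+L1 (α=1/3) → [115/3, 98/3, 112/3]
+L2 (α=1/2) → [227/3, 379/3, 95/3]
rounded: [76, 126, 32]

at x=1,y=0 over L1,L2:
L1 α=2/3: [68/3, 32/3, 392/3]
L2 α=5/6: [2423/18, 1846/9, 2777/18]
→ [135, 205, 154]

query (0,3) [L1,L3,L4] — begin 0,0,0
L1 α=1/4: [215/4, 201/4, 5/2]
L3 α=1/2: [819/8, 717/8, 321/4]
L4 α=4/5: [4051/40, 4717/40, 3793/20]
→ [101, 118, 190]

query (0,3) [L5,L6] — begin 0,0,0
+L5 (α=3/7) → [120/7, 246/7, 639/7]
+L6 (α=2/3) → [470/21, 2710/21, 1507/21]
= [22, 129, 72]

query (0,1) [L5,L6] — begin 0,0,0
L5 α=4/7: [576/7, 824/7, 12/7]
L6 α=5/6: [1487/14, 7019/42, 809/14]
→ [106, 167, 58]

query (0,0) [L5,L6,L7,L8] — begin 0,0,0
L5 α=2/3: [284/3, 92/3, 262/3]
L6 α=3/4: [1877/12, 865/6, 331/3]
L7 α=1/2: [4145/24, 1441/12, 278/3]
L8 α=3/4: [9833/96, 5185/48, 301/6]
→ [102, 108, 50]


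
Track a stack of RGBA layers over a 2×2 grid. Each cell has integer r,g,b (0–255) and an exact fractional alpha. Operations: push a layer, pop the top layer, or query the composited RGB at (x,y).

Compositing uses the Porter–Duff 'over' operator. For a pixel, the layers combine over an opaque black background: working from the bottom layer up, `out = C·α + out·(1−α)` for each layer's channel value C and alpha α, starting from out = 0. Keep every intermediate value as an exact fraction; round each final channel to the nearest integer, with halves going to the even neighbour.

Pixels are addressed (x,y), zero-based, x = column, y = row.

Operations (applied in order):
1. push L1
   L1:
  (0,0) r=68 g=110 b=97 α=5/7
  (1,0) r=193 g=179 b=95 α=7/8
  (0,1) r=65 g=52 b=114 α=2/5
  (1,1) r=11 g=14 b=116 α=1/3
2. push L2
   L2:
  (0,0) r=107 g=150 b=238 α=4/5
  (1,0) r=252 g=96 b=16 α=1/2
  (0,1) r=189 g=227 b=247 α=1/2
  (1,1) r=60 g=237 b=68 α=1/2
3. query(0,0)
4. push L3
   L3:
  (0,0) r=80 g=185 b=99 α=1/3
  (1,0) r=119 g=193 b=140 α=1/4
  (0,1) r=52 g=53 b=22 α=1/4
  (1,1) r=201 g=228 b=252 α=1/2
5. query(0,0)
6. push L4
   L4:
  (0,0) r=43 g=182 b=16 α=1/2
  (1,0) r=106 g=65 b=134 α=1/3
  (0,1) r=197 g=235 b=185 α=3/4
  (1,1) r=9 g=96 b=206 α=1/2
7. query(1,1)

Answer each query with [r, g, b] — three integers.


query (0,0) [L1,L2] — begin 0,0,0
after L1 α=5/7: [340/7, 550/7, 485/7]
after L2 α=4/5: [3336/35, 950/7, 7149/35]
→ [95, 136, 204]

query (0,0) [L1,L2,L3] — begin 0,0,0
L1 α=5/7: [340/7, 550/7, 485/7]
L2 α=4/5: [3336/35, 950/7, 7149/35]
L3 α=1/3: [9472/105, 1065/7, 5921/35]
= [90, 152, 169]

(1,1) stack=L1,L2,L3,L4; from [0,0,0]:
+L1 (α=1/3) → [11/3, 14/3, 116/3]
+L2 (α=1/2) → [191/6, 725/6, 160/3]
+L3 (α=1/2) → [1397/12, 2093/12, 458/3]
+L4 (α=1/2) → [1505/24, 3245/24, 538/3]
= [63, 135, 179]


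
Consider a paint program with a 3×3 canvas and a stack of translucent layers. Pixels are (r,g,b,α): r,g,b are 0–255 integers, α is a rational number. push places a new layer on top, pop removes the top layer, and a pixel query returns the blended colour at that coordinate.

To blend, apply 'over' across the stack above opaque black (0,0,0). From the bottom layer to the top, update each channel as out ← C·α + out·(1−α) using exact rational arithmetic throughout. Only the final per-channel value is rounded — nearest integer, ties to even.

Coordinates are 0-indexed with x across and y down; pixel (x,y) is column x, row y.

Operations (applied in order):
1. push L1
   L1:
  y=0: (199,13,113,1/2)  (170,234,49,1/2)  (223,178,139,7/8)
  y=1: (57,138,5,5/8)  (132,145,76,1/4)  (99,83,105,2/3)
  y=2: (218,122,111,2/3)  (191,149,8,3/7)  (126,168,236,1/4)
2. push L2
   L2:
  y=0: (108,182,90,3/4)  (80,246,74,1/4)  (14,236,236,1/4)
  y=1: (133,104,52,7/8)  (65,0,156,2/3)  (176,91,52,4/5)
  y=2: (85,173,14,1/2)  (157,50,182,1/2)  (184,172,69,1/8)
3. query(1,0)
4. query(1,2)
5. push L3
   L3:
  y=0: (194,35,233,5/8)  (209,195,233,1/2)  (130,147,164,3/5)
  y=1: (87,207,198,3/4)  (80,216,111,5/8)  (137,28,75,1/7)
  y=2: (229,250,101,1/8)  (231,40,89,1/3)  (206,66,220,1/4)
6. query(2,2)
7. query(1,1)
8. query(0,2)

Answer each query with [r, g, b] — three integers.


query (1,0) [L1,L2] — begin 0,0,0
L1 α=1/2: [85, 117, 49/2]
L2 α=1/4: [335/4, 597/4, 295/8]
rounded: [84, 149, 37]

at x=1,y=2 over L1,L2:
L1 α=3/7: [573/7, 447/7, 24/7]
L2 α=1/2: [836/7, 797/14, 649/7]
= [119, 57, 93]

at x=2,y=2 over L1,L2,L3:
after L1 α=1/4: [63/2, 42, 59]
after L2 α=1/8: [809/16, 233/4, 241/4]
after L3 α=1/4: [5723/64, 963/16, 1603/16]
= [89, 60, 100]

at x=1,y=1 over L1,L2,L3:
+L1 (α=1/4) → [33, 145/4, 19]
+L2 (α=2/3) → [163/3, 145/12, 331/3]
+L3 (α=5/8) → [563/8, 4465/32, 443/4]
→ [70, 140, 111]

(0,2) stack=L1,L2,L3; from [0,0,0]:
after L1 α=2/3: [436/3, 244/3, 74]
after L2 α=1/2: [691/6, 763/6, 44]
after L3 α=1/8: [6211/48, 6841/48, 409/8]
rounded: [129, 143, 51]


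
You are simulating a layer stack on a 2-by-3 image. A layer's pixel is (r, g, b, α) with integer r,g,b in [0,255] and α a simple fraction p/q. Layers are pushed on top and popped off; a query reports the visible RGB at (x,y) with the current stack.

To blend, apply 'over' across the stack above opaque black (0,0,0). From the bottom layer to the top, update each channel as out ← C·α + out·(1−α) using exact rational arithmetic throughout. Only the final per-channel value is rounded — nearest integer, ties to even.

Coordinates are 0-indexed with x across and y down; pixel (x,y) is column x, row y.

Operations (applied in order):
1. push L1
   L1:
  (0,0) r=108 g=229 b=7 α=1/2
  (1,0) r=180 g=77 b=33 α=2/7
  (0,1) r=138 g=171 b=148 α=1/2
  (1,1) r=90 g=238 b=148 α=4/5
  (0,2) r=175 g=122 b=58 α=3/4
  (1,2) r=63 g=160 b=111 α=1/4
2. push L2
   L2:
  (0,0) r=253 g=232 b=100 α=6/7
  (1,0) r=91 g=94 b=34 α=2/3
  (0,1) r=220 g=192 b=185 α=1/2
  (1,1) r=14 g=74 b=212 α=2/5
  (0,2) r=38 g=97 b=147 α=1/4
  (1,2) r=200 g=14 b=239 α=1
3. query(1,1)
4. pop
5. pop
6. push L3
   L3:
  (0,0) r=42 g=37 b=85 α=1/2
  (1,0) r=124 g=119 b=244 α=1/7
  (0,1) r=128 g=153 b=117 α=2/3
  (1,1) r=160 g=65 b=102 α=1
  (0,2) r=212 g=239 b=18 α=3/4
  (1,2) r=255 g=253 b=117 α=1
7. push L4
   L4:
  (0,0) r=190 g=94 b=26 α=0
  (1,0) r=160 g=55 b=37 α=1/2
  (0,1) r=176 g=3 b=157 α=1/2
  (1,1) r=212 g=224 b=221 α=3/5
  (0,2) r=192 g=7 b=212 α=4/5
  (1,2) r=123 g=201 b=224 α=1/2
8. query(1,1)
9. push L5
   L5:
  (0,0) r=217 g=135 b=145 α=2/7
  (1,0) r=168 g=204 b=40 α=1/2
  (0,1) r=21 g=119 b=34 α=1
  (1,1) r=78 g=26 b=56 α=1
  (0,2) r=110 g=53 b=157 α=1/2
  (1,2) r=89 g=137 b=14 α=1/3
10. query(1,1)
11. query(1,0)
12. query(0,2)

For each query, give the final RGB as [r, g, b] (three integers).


(1,1) stack=L1,L2; from [0,0,0]:
+L1 (α=4/5) → [72, 952/5, 592/5]
+L2 (α=2/5) → [244/5, 3596/25, 3896/25]
= [49, 144, 156]

query (1,1) [L3,L4] — begin 0,0,0
L3 α=1: [160, 65, 102]
L4 α=3/5: [956/5, 802/5, 867/5]
rounded: [191, 160, 173]

query (1,1) [L3,L4,L5] — begin 0,0,0
after L3 α=1: [160, 65, 102]
after L4 α=3/5: [956/5, 802/5, 867/5]
after L5 α=1: [78, 26, 56]
rounded: [78, 26, 56]

(1,0) stack=L3,L4,L5; from [0,0,0]:
after L3 α=1/7: [124/7, 17, 244/7]
after L4 α=1/2: [622/7, 36, 503/14]
after L5 α=1/2: [899/7, 120, 1063/28]
= [128, 120, 38]

(0,2) stack=L3,L4,L5; from [0,0,0]:
L3 α=3/4: [159, 717/4, 27/2]
L4 α=4/5: [927/5, 829/20, 1723/10]
L5 α=1/2: [1477/10, 1889/40, 3293/20]
rounded: [148, 47, 165]


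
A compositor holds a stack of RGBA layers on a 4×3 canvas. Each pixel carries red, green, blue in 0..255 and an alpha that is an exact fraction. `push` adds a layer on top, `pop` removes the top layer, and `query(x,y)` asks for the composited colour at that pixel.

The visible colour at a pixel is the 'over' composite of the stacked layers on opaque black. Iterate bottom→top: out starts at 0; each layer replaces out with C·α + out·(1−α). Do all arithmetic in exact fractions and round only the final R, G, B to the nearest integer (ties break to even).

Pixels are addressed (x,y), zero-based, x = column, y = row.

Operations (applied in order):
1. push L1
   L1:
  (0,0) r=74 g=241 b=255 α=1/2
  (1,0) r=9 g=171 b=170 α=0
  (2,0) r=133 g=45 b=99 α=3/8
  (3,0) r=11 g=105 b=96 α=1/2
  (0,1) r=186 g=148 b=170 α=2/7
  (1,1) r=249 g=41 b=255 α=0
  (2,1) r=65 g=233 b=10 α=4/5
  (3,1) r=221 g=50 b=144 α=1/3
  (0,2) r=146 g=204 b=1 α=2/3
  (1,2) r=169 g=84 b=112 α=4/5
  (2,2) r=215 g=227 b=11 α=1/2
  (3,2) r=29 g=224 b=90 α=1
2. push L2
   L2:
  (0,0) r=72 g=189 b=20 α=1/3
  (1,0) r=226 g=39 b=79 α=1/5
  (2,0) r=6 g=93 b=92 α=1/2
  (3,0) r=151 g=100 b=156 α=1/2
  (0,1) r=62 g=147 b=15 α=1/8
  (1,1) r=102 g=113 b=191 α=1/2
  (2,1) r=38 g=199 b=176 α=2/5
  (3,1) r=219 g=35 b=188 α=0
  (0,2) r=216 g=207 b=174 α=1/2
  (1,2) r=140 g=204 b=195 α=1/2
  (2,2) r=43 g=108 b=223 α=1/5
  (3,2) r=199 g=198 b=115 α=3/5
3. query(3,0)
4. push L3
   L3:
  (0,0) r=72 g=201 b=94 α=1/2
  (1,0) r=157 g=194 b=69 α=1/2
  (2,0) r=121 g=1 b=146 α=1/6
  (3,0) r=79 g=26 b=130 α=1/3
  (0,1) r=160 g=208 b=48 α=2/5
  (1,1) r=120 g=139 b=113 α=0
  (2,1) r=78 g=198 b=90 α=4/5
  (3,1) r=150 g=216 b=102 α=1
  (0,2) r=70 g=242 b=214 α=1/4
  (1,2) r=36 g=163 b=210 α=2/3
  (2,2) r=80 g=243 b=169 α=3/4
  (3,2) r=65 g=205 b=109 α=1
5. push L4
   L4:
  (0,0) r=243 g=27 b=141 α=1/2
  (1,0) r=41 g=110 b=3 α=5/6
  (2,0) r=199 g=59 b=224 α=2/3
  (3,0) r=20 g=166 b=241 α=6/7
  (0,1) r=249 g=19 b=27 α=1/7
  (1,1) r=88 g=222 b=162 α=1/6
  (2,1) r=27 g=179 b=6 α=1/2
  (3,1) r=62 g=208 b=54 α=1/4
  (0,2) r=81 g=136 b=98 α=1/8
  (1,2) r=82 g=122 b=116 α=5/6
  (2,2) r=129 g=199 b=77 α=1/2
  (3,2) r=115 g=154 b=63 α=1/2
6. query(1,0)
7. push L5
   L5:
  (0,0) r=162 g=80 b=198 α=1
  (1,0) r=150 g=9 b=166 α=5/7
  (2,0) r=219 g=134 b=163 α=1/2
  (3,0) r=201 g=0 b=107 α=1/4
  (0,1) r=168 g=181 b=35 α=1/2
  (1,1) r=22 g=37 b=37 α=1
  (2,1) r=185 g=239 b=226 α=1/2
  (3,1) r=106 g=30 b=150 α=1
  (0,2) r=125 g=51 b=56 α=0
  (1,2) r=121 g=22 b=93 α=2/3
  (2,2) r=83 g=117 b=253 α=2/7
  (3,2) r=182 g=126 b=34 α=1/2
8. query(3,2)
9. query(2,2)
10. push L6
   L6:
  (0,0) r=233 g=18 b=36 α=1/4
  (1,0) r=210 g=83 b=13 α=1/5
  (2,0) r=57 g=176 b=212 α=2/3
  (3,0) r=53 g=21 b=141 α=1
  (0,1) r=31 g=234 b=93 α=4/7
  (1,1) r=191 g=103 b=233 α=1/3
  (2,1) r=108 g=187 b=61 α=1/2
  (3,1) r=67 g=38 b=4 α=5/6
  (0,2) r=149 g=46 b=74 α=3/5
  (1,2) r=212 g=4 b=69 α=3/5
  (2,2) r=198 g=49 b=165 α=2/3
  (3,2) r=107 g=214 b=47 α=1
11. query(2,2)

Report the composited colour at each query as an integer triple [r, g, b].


(3,0) stack=L1,L2; from [0,0,0]:
+L1 (α=1/2) → [11/2, 105/2, 48]
+L2 (α=1/2) → [313/4, 305/4, 102]
rounded: [78, 76, 102]

(1,0) stack=L1,L2,L3,L4; from [0,0,0]:
+L1 (α=0) → [0, 0, 0]
+L2 (α=1/5) → [226/5, 39/5, 79/5]
+L3 (α=1/2) → [1011/10, 1009/10, 212/5]
+L4 (α=5/6) → [3061/60, 6509/60, 287/30]
rounded: [51, 108, 10]

query (3,2) [L1,L2,L3,L4,L5] — begin 0,0,0
L1 α=1: [29, 224, 90]
L2 α=3/5: [131, 1042/5, 105]
L3 α=1: [65, 205, 109]
L4 α=1/2: [90, 359/2, 86]
L5 α=1/2: [136, 611/4, 60]
rounded: [136, 153, 60]

(2,2) stack=L1,L2,L3,L4,L5; from [0,0,0]:
+L1 (α=1/2) → [215/2, 227/2, 11/2]
+L2 (α=1/5) → [473/5, 562/5, 49]
+L3 (α=3/4) → [1673/20, 4207/20, 139]
+L4 (α=1/2) → [4253/40, 8187/40, 108]
+L5 (α=2/7) → [5581/56, 1437/8, 1046/7]
= [100, 180, 149]

query (2,2) [L1,L2,L3,L4,L5,L6] — begin 0,0,0
L1 α=1/2: [215/2, 227/2, 11/2]
L2 α=1/5: [473/5, 562/5, 49]
L3 α=3/4: [1673/20, 4207/20, 139]
L4 α=1/2: [4253/40, 8187/40, 108]
L5 α=2/7: [5581/56, 1437/8, 1046/7]
L6 α=2/3: [27757/168, 2221/24, 3356/21]
rounded: [165, 93, 160]


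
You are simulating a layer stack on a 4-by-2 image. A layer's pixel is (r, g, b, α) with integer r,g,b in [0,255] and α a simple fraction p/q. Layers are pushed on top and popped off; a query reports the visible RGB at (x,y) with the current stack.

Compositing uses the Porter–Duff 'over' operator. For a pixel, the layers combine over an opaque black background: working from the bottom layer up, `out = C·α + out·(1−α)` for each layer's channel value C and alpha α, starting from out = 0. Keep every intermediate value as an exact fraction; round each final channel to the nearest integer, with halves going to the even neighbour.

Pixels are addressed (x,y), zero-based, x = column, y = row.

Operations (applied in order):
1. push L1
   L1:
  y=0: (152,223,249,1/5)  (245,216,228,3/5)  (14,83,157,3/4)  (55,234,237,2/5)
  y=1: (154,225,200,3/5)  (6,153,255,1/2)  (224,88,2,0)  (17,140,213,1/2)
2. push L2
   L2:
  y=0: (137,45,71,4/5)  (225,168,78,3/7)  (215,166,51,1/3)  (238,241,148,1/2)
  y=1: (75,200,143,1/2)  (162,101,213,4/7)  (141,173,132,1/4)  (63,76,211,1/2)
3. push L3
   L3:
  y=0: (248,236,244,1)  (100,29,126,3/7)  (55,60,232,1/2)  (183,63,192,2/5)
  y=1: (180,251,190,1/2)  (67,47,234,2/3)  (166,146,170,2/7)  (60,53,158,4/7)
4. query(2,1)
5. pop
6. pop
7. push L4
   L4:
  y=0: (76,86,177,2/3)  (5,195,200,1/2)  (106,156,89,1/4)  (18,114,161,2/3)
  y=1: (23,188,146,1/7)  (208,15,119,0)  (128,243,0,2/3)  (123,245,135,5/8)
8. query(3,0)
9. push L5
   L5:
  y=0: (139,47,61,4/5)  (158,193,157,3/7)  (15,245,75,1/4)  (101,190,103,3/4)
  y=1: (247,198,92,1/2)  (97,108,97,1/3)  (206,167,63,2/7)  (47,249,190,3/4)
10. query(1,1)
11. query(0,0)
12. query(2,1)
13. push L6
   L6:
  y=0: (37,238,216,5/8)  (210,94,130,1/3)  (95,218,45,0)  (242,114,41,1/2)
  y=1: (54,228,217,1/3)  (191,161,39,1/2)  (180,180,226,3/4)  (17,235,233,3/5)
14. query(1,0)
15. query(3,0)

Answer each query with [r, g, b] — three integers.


at x=2,y=1 over L1,L2,L3:
+L1 (α=0) → [0, 0, 0]
+L2 (α=1/4) → [141/4, 173/4, 33]
+L3 (α=2/7) → [2033/28, 2033/28, 505/7]
→ [73, 73, 72]

at x=3,y=0 over L1,L4:
+L1 (α=2/5) → [22, 468/5, 474/5]
+L4 (α=2/3) → [58/3, 536/5, 2084/15]
rounded: [19, 107, 139]

at x=1,y=1 over L1,L4,L5:
+L1 (α=1/2) → [3, 153/2, 255/2]
+L4 (α=0) → [3, 153/2, 255/2]
+L5 (α=1/3) → [103/3, 87, 352/3]
rounded: [34, 87, 117]

query (0,0) [L1,L4,L5] — begin 0,0,0
L1 α=1/5: [152/5, 223/5, 249/5]
L4 α=2/3: [304/5, 361/5, 673/5]
L5 α=4/5: [3084/25, 1301/25, 1893/25]
rounded: [123, 52, 76]

query (2,1) [L1,L4,L5] — begin 0,0,0
L1 α=0: [0, 0, 0]
L4 α=2/3: [256/3, 162, 0]
L5 α=2/7: [2516/21, 1144/7, 18]
→ [120, 163, 18]

at x=1,y=0 over L1,L4,L5,L6:
+L1 (α=3/5) → [147, 648/5, 684/5]
+L4 (α=1/2) → [76, 1623/10, 842/5]
+L5 (α=3/7) → [778/7, 6141/35, 5723/35]
+L6 (α=1/3) → [3026/21, 15572/105, 5332/35]
= [144, 148, 152]

(3,0) stack=L1,L4,L5,L6; from [0,0,0]:
after L1 α=2/5: [22, 468/5, 474/5]
after L4 α=2/3: [58/3, 536/5, 2084/15]
after L5 α=3/4: [967/12, 1693/10, 6719/60]
after L6 α=1/2: [3871/24, 2833/20, 9179/120]
= [161, 142, 76]
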